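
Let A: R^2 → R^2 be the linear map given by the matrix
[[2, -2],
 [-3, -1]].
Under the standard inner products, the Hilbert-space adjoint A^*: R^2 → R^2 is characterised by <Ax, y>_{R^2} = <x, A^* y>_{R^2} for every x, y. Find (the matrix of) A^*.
A^* = A^T =
[[2, -3],
 [-2, -1]]

For real matrices with standard dot products, the defining identity <Ax, y> = <x, A^* y> gives (Ax)^T y = x^T (A^*) y, i.e. x^T A^T y = x^T (A^*) y. Since this holds for all x, y, we must have A^* = A^T. Therefore
A^* =
[[2, -3],
 [-2, -1]].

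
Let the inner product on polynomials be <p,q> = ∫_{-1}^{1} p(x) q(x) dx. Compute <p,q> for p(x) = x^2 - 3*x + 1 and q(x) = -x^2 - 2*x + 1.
<p,q> = 28/5

Expand the product: p(x)·q(x) = -x^4 + x^3 + 6*x^2 - 5*x + 1.
∫_{-1}^{1} of each monomial x^k gives [2/(k+1) if k even, 0 if k odd]. Integrating term-by-term (or equivalently evaluating the antiderivative F(x) = -x^5/5 + x^4/4 + 2*x^3 - 5*x^2/2 + x at the endpoints):
  F(1) − F(−1) = 11/20 − (-101/20) = 28/5.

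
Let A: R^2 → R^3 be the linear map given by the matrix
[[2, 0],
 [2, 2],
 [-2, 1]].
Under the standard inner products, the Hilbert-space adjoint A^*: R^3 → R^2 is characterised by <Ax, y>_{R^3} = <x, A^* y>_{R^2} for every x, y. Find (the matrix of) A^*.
A^* = A^T =
[[2, 2, -2],
 [0, 2, 1]]

For real matrices with standard dot products, the defining identity <Ax, y> = <x, A^* y> gives (Ax)^T y = x^T (A^*) y, i.e. x^T A^T y = x^T (A^*) y. Since this holds for all x, y, we must have A^* = A^T. Therefore
A^* =
[[2, 2, -2],
 [0, 2, 1]].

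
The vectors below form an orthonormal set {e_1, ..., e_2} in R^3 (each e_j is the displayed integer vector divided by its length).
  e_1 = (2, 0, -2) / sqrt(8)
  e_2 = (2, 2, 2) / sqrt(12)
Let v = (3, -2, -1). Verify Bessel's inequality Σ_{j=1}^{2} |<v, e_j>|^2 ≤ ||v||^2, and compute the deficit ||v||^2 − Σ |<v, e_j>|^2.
Σ |<v, e_j>|^2 = 8; ||v||^2 = 14; deficit = 6

Write each e_j = u_j / sqrt(<u_j, u_j>) where u_j is the displayed integer vector. Then <v, e_j> = <v, u_j> / sqrt(<u_j, u_j>), so |<v, e_j>|^2 = <v, u_j>^2 / <u_j, u_j>.
Coefficients: <v, e_1> = 8/sqrt(8), <v, e_2> = 0/sqrt(12).
Square and sum: Σ |<v, e_j>|^2 = 8.
Compute ||v||^2 = v·v = 14.
Deficit = 14 − 8 = 6 ≥ 0, confirming Bessel's inequality. (The deficit equals ||v − Σ <v,e_j> e_j||^2, the squared distance from v to span{e_j}.)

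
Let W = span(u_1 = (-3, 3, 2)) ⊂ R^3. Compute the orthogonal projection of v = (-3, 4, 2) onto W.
proj_W(v) = (-75/22, 75/22, 25/11)

Set up U = [u_1 | ... | u_1] ∈ R^(3×1). The projector onto W = col(U) is P = U (U^T U)^(-1) U^T.
Compute U^T U =
  [22],
and U^T v = (25).
Solve U^T U · c = U^T v for the coefficients: c = (25/22). The projection is proj_W(v) = U c.
Check: (v - proj_W(v)) · u_1 = 0  (should be 0).
Result: proj_W(v) = (-75/22, 75/22, 25/11).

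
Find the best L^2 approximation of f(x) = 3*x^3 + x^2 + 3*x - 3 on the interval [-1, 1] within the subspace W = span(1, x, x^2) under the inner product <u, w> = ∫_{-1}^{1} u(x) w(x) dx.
g(x) = x^2 + 24*x/5 - 3

The best approximation g ∈ W is the orthogonal projection of f onto W. Writing g = a_0 + a_1 x + a_2 x^2, the coefficients solve the normal equations G · a = b where
  G_{ij} = <φ_i, φ_j> and b_i = <f, φ_i>, with φ_0 = 1, φ_1 = x, φ_2 = x^2.
G =
  [2, 0, 2/3]
  [0, 2/3, 0]
  [2/3, 0, 2/5],
b = (-16/3, 16/5, -8/5).
Solving gives a_0 = -3, a_1 = 24/5, a_2 = 1, so
  g(x) = x^2 + 24*x/5 - 3.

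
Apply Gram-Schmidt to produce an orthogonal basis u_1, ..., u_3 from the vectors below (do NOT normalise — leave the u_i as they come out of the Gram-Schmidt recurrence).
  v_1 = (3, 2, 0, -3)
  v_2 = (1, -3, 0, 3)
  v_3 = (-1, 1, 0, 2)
Orthogonal basis:
  u_1 = (3, 2, 0, -3)
  u_2 = (29/11, -21/11, 0, 15/11)
  u_3 = (93/274, 186/137, 0, 341/274)

Apply the Gram-Schmidt recurrence
  u_1 = v_1
  u_i = v_i − Σ_{j<i} ((v_i · u_j) / (u_j · u_j)) · u_j.

Step by step this gives:
  u_1 = (3, 2, 0, -3)
  u_2 = (29/11, -21/11, 0, 15/11)
  u_3 = (93/274, 186/137, 0, 341/274)

Orthogonality check:
  u_2 · u_1 = 0 (should be 0)
  u_3 · u_1 = 0 (should be 0)
  u_3 · u_2 = 0 (should be 0)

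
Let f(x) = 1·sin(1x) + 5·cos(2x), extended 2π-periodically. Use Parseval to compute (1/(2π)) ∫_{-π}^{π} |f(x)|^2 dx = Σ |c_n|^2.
Σ |c_n|^2 = 13

Expand |f|^2 and use orthogonality of {sin(nx), cos(mx)} on [-π, π]:
  ∫_{-π}^{π} sin(nx)^2 dx = π, ∫ cos(mx)^2 dx = π, and cross terms integrate to 0.
So ∫_{-π}^{π} f(x)^2 dx = 1^2 · π + 5^2 · π = (1 + 25)π.
Divide by 2π: (1 + 25)/2 = 13.
By Parseval, this equals Σ |c_n|^2.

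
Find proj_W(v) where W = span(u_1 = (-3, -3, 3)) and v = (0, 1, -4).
proj_W(v) = (5/3, 5/3, -5/3)

Set up U = [u_1 | ... | u_1] ∈ R^(3×1). The projector onto W = col(U) is P = U (U^T U)^(-1) U^T.
Compute U^T U =
  [27],
and U^T v = (-15).
Solve U^T U · c = U^T v for the coefficients: c = (-5/9). The projection is proj_W(v) = U c.
Check: (v - proj_W(v)) · u_1 = 0  (should be 0).
Result: proj_W(v) = (5/3, 5/3, -5/3).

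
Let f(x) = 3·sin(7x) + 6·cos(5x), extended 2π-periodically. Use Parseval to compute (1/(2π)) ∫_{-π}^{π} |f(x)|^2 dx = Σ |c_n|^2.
Σ |c_n|^2 = 45/2

Expand |f|^2 and use orthogonality of {sin(nx), cos(mx)} on [-π, π]:
  ∫_{-π}^{π} sin(nx)^2 dx = π, ∫ cos(mx)^2 dx = π, and cross terms integrate to 0.
So ∫_{-π}^{π} f(x)^2 dx = 3^2 · π + 6^2 · π = (9 + 36)π.
Divide by 2π: (9 + 36)/2 = 45/2.
By Parseval, this equals Σ |c_n|^2.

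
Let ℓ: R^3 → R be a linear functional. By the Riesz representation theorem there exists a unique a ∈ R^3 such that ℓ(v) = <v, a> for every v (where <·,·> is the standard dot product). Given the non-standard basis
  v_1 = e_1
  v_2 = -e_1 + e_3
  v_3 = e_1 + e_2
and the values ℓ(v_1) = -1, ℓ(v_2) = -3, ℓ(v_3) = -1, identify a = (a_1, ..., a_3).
a = (-1, 0, -4)

Write a = (a_1, ..., a_3) in the standard basis. For each basis vector v_i, ℓ(v_i) = <v_i, a> is a linear equation in the a_j's. Collect the n equations into a matrix system V a = ℓ, where row i of V is v_i (expressed in the standard basis). Since V is invertible (lower-triangular with 1s on the diagonal, up to permutation), solve by back-substitution:
  V =
[[1, 0, 0],
 [-1, 0, 1],
 [1, 1, 0]]
  V a = (-1, -3, -1)
Solving gives a = (-1, 0, -4).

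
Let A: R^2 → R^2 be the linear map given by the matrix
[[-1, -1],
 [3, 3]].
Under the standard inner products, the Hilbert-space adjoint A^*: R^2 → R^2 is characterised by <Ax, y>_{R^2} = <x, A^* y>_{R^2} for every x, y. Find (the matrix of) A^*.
A^* = A^T =
[[-1, 3],
 [-1, 3]]

For real matrices with standard dot products, the defining identity <Ax, y> = <x, A^* y> gives (Ax)^T y = x^T (A^*) y, i.e. x^T A^T y = x^T (A^*) y. Since this holds for all x, y, we must have A^* = A^T. Therefore
A^* =
[[-1, 3],
 [-1, 3]].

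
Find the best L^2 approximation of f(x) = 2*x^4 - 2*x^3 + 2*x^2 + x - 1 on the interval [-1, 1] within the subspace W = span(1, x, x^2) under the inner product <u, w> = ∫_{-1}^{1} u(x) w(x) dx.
g(x) = 26*x^2/7 - x/5 - 41/35

The best approximation g ∈ W is the orthogonal projection of f onto W. Writing g = a_0 + a_1 x + a_2 x^2, the coefficients solve the normal equations G · a = b where
  G_{ij} = <φ_i, φ_j> and b_i = <f, φ_i>, with φ_0 = 1, φ_1 = x, φ_2 = x^2.
G =
  [2, 0, 2/3]
  [0, 2/3, 0]
  [2/3, 0, 2/5],
b = (2/15, -2/15, 74/105).
Solving gives a_0 = -41/35, a_1 = -1/5, a_2 = 26/7, so
  g(x) = 26*x^2/7 - x/5 - 41/35.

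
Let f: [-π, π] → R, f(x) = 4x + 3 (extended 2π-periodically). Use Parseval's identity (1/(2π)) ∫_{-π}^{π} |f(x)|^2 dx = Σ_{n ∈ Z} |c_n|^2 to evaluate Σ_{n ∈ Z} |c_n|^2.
Σ |c_n|^2 = 16π^2/3 + 9

Expand and integrate term by term over [-π, π]:
  ∫ (4x)^2 dx = 16·(2π^3/3); ∫ 2·4·(3)·x dx = 0 (odd integrand); ∫ 3^2 dx = 9·2π.
So (1/(2π)) ∫_{-π}^{π} (4x + 3)^2 dx = 16π^2/3 + 9 = 16π^2/3 + 9.
Parseval ⇒ Σ |c_n|^2 = 16π^2/3 + 9.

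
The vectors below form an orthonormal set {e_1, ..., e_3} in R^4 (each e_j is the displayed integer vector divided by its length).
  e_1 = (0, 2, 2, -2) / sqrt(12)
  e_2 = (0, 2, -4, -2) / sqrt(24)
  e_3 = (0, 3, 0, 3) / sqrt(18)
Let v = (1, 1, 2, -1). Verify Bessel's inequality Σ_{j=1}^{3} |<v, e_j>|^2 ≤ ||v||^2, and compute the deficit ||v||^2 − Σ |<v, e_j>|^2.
Σ |<v, e_j>|^2 = 6; ||v||^2 = 7; deficit = 1

Write each e_j = u_j / sqrt(<u_j, u_j>) where u_j is the displayed integer vector. Then <v, e_j> = <v, u_j> / sqrt(<u_j, u_j>), so |<v, e_j>|^2 = <v, u_j>^2 / <u_j, u_j>.
Coefficients: <v, e_1> = 8/sqrt(12), <v, e_2> = -4/sqrt(24), <v, e_3> = 0/sqrt(18).
Square and sum: Σ |<v, e_j>|^2 = 6.
Compute ||v||^2 = v·v = 7.
Deficit = 7 − 6 = 1 ≥ 0, confirming Bessel's inequality. (The deficit equals ||v − Σ <v,e_j> e_j||^2, the squared distance from v to span{e_j}.)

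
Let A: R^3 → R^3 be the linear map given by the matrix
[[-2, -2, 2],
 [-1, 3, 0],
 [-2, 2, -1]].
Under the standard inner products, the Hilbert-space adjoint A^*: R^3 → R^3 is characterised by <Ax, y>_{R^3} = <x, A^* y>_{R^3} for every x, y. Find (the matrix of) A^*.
A^* = A^T =
[[-2, -1, -2],
 [-2, 3, 2],
 [2, 0, -1]]

For real matrices with standard dot products, the defining identity <Ax, y> = <x, A^* y> gives (Ax)^T y = x^T (A^*) y, i.e. x^T A^T y = x^T (A^*) y. Since this holds for all x, y, we must have A^* = A^T. Therefore
A^* =
[[-2, -1, -2],
 [-2, 3, 2],
 [2, 0, -1]].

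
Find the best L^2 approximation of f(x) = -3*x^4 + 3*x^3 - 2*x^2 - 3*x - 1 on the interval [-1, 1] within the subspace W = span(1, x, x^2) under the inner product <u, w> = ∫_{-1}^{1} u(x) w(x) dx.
g(x) = -32*x^2/7 - 6*x/5 - 26/35

The best approximation g ∈ W is the orthogonal projection of f onto W. Writing g = a_0 + a_1 x + a_2 x^2, the coefficients solve the normal equations G · a = b where
  G_{ij} = <φ_i, φ_j> and b_i = <f, φ_i>, with φ_0 = 1, φ_1 = x, φ_2 = x^2.
G =
  [2, 0, 2/3]
  [0, 2/3, 0]
  [2/3, 0, 2/5],
b = (-68/15, -4/5, -244/105).
Solving gives a_0 = -26/35, a_1 = -6/5, a_2 = -32/7, so
  g(x) = -32*x^2/7 - 6*x/5 - 26/35.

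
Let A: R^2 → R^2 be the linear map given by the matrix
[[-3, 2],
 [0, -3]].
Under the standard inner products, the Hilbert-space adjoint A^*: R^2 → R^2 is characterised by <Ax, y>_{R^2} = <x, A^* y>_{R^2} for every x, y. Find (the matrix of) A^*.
A^* = A^T =
[[-3, 0],
 [2, -3]]

For real matrices with standard dot products, the defining identity <Ax, y> = <x, A^* y> gives (Ax)^T y = x^T (A^*) y, i.e. x^T A^T y = x^T (A^*) y. Since this holds for all x, y, we must have A^* = A^T. Therefore
A^* =
[[-3, 0],
 [2, -3]].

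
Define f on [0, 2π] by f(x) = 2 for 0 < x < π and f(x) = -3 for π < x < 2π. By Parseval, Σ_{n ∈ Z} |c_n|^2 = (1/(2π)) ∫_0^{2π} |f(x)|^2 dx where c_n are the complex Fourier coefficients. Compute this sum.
Σ |c_n|^2 = 13/2

Parseval equates the L^2 energy of f (normalised by 1/(2π)) with the ℓ^2 sum of its Fourier coefficients: (1/(2π)) ∫_0^{2π} |f|^2 = Σ |c_n|^2.
Compute the left side: (1/(2π)) [∫_0^π 2^2 dx + ∫_π^{2π} (-3)^2 dx] = (1/(2π)) · (4π + 9π) = (4 + 9)/2 = 13/2.
So Σ_{n ∈ Z} |c_n|^2 = 13/2.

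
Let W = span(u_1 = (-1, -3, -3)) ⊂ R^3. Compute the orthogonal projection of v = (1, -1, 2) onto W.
proj_W(v) = (4/19, 12/19, 12/19)

Set up U = [u_1 | ... | u_1] ∈ R^(3×1). The projector onto W = col(U) is P = U (U^T U)^(-1) U^T.
Compute U^T U =
  [19],
and U^T v = (-4).
Solve U^T U · c = U^T v for the coefficients: c = (-4/19). The projection is proj_W(v) = U c.
Check: (v - proj_W(v)) · u_1 = 0  (should be 0).
Result: proj_W(v) = (4/19, 12/19, 12/19).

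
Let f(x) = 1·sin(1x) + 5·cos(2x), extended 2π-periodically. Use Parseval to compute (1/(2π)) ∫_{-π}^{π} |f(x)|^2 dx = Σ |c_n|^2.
Σ |c_n|^2 = 13

Expand |f|^2 and use orthogonality of {sin(nx), cos(mx)} on [-π, π]:
  ∫_{-π}^{π} sin(nx)^2 dx = π, ∫ cos(mx)^2 dx = π, and cross terms integrate to 0.
So ∫_{-π}^{π} f(x)^2 dx = 1^2 · π + 5^2 · π = (1 + 25)π.
Divide by 2π: (1 + 25)/2 = 13.
By Parseval, this equals Σ |c_n|^2.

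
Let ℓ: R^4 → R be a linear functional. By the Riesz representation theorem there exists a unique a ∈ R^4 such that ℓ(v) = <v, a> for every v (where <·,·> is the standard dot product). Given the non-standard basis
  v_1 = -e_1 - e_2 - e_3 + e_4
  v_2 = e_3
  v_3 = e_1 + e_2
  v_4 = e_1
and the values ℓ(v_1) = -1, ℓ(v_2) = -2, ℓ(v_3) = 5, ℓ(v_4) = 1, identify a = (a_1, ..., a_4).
a = (1, 4, -2, 2)

Write a = (a_1, ..., a_4) in the standard basis. For each basis vector v_i, ℓ(v_i) = <v_i, a> is a linear equation in the a_j's. Collect the n equations into a matrix system V a = ℓ, where row i of V is v_i (expressed in the standard basis). Since V is invertible (lower-triangular with 1s on the diagonal, up to permutation), solve by back-substitution:
  V =
[[-1, -1, -1, 1],
 [0, 0, 1, 0],
 [1, 1, 0, 0],
 [1, 0, 0, 0]]
  V a = (-1, -2, 5, 1)
Solving gives a = (1, 4, -2, 2).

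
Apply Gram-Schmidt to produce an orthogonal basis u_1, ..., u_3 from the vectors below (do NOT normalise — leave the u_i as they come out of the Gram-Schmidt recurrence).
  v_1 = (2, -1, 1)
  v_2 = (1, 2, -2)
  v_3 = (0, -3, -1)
Orthogonal basis:
  u_1 = (2, -1, 1)
  u_2 = (5/3, 5/3, -5/3)
  u_3 = (0, -2, -2)

Apply the Gram-Schmidt recurrence
  u_1 = v_1
  u_i = v_i − Σ_{j<i} ((v_i · u_j) / (u_j · u_j)) · u_j.

Step by step this gives:
  u_1 = (2, -1, 1)
  u_2 = (5/3, 5/3, -5/3)
  u_3 = (0, -2, -2)

Orthogonality check:
  u_2 · u_1 = 0 (should be 0)
  u_3 · u_1 = 0 (should be 0)
  u_3 · u_2 = 0 (should be 0)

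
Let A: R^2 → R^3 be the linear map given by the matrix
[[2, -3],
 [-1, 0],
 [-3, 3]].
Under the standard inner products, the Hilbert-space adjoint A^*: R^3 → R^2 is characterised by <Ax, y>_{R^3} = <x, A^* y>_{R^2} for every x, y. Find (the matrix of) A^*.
A^* = A^T =
[[2, -1, -3],
 [-3, 0, 3]]

For real matrices with standard dot products, the defining identity <Ax, y> = <x, A^* y> gives (Ax)^T y = x^T (A^*) y, i.e. x^T A^T y = x^T (A^*) y. Since this holds for all x, y, we must have A^* = A^T. Therefore
A^* =
[[2, -1, -3],
 [-3, 0, 3]].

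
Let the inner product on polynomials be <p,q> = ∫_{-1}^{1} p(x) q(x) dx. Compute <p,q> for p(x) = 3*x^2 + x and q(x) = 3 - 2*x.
<p,q> = 14/3

Expand the product: p(x)·q(x) = -6*x^3 + 7*x^2 + 3*x.
∫_{-1}^{1} of each monomial x^k gives [2/(k+1) if k even, 0 if k odd]. Integrating term-by-term (or equivalently evaluating the antiderivative F(x) = -3*x^4/2 + 7*x^3/3 + 3*x^2/2 at the endpoints):
  F(1) − F(−1) = 7/3 − (-7/3) = 14/3.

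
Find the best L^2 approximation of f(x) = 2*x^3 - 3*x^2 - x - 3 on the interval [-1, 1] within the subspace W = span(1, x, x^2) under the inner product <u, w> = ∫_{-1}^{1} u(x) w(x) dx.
g(x) = -3*x^2 + x/5 - 3

The best approximation g ∈ W is the orthogonal projection of f onto W. Writing g = a_0 + a_1 x + a_2 x^2, the coefficients solve the normal equations G · a = b where
  G_{ij} = <φ_i, φ_j> and b_i = <f, φ_i>, with φ_0 = 1, φ_1 = x, φ_2 = x^2.
G =
  [2, 0, 2/3]
  [0, 2/3, 0]
  [2/3, 0, 2/5],
b = (-8, 2/15, -16/5).
Solving gives a_0 = -3, a_1 = 1/5, a_2 = -3, so
  g(x) = -3*x^2 + x/5 - 3.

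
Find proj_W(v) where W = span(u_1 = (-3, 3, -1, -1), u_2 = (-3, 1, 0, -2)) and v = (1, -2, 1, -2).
proj_W(v) = (3/14, -101/42, 7/6, -43/42)

Set up U = [u_1 | ... | u_2] ∈ R^(4×2). The projector onto W = col(U) is P = U (U^T U)^(-1) U^T.
Compute U^T U =
  [20, 14]
  [14, 14],
and U^T v = (-8, -1).
Solve U^T U · c = U^T v for the coefficients: c = (-7/6, 23/21). The projection is proj_W(v) = U c.
Check: (v - proj_W(v)) · u_1 = 0  (should be 0).
Check: (v - proj_W(v)) · u_2 = 0  (should be 0).
Result: proj_W(v) = (3/14, -101/42, 7/6, -43/42).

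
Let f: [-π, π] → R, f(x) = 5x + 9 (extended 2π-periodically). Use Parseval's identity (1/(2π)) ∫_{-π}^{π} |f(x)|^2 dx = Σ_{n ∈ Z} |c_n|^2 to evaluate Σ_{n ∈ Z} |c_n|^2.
Σ |c_n|^2 = 25π^2/3 + 81

Expand and integrate term by term over [-π, π]:
  ∫ (5x)^2 dx = 25·(2π^3/3); ∫ 2·5·(9)·x dx = 0 (odd integrand); ∫ 9^2 dx = 81·2π.
So (1/(2π)) ∫_{-π}^{π} (5x + 9)^2 dx = 25π^2/3 + 81 = 25π^2/3 + 81.
Parseval ⇒ Σ |c_n|^2 = 25π^2/3 + 81.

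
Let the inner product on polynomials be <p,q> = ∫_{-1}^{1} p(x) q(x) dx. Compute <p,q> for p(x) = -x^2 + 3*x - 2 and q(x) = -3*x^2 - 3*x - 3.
<p,q> = 66/5

Expand the product: p(x)·q(x) = 3*x^4 - 6*x^3 - 3*x + 6.
∫_{-1}^{1} of each monomial x^k gives [2/(k+1) if k even, 0 if k odd]. Integrating term-by-term (or equivalently evaluating the antiderivative F(x) = 3*x^5/5 - 3*x^4/2 - 3*x^2/2 + 6*x at the endpoints):
  F(1) − F(−1) = 18/5 − (-48/5) = 66/5.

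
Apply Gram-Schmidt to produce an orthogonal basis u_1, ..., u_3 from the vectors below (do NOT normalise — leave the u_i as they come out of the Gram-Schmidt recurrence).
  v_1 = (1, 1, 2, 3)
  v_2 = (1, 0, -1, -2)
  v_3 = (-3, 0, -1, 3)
Orthogonal basis:
  u_1 = (1, 1, 2, 3)
  u_2 = (22/15, 7/15, -1/15, -3/5)
  u_3 = (1/41, 32/41, -69/41, 35/41)

Apply the Gram-Schmidt recurrence
  u_1 = v_1
  u_i = v_i − Σ_{j<i} ((v_i · u_j) / (u_j · u_j)) · u_j.

Step by step this gives:
  u_1 = (1, 1, 2, 3)
  u_2 = (22/15, 7/15, -1/15, -3/5)
  u_3 = (1/41, 32/41, -69/41, 35/41)

Orthogonality check:
  u_2 · u_1 = 0 (should be 0)
  u_3 · u_1 = 0 (should be 0)
  u_3 · u_2 = 0 (should be 0)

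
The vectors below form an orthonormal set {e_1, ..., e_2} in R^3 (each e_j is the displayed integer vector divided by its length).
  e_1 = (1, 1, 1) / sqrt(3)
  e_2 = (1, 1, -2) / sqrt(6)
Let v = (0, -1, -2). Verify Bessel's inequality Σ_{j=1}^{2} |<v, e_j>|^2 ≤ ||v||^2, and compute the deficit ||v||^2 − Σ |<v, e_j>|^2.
Σ |<v, e_j>|^2 = 9/2; ||v||^2 = 5; deficit = 1/2

Write each e_j = u_j / sqrt(<u_j, u_j>) where u_j is the displayed integer vector. Then <v, e_j> = <v, u_j> / sqrt(<u_j, u_j>), so |<v, e_j>|^2 = <v, u_j>^2 / <u_j, u_j>.
Coefficients: <v, e_1> = -3/sqrt(3), <v, e_2> = 3/sqrt(6).
Square and sum: Σ |<v, e_j>|^2 = 9/2.
Compute ||v||^2 = v·v = 5.
Deficit = 5 − 9/2 = 1/2 ≥ 0, confirming Bessel's inequality. (The deficit equals ||v − Σ <v,e_j> e_j||^2, the squared distance from v to span{e_j}.)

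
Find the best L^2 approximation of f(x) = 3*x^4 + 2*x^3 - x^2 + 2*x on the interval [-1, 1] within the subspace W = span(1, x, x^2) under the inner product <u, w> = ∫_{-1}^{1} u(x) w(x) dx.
g(x) = 11*x^2/7 + 16*x/5 - 9/35

The best approximation g ∈ W is the orthogonal projection of f onto W. Writing g = a_0 + a_1 x + a_2 x^2, the coefficients solve the normal equations G · a = b where
  G_{ij} = <φ_i, φ_j> and b_i = <f, φ_i>, with φ_0 = 1, φ_1 = x, φ_2 = x^2.
G =
  [2, 0, 2/3]
  [0, 2/3, 0]
  [2/3, 0, 2/5],
b = (8/15, 32/15, 16/35).
Solving gives a_0 = -9/35, a_1 = 16/5, a_2 = 11/7, so
  g(x) = 11*x^2/7 + 16*x/5 - 9/35.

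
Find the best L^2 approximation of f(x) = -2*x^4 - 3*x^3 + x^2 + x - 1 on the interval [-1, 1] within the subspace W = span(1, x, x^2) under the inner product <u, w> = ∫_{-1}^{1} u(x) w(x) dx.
g(x) = -5*x^2/7 - 4*x/5 - 29/35

The best approximation g ∈ W is the orthogonal projection of f onto W. Writing g = a_0 + a_1 x + a_2 x^2, the coefficients solve the normal equations G · a = b where
  G_{ij} = <φ_i, φ_j> and b_i = <f, φ_i>, with φ_0 = 1, φ_1 = x, φ_2 = x^2.
G =
  [2, 0, 2/3]
  [0, 2/3, 0]
  [2/3, 0, 2/5],
b = (-32/15, -8/15, -88/105).
Solving gives a_0 = -29/35, a_1 = -4/5, a_2 = -5/7, so
  g(x) = -5*x^2/7 - 4*x/5 - 29/35.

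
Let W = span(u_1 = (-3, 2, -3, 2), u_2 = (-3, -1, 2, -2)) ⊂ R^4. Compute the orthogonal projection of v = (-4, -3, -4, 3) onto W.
proj_W(v) = (-533/153, 772/459, -1109/459, 674/459)

Set up U = [u_1 | ... | u_2] ∈ R^(4×2). The projector onto W = col(U) is P = U (U^T U)^(-1) U^T.
Compute U^T U =
  [26, -3]
  [-3, 18],
and U^T v = (24, 1).
Solve U^T U · c = U^T v for the coefficients: c = (145/153, 98/459). The projection is proj_W(v) = U c.
Check: (v - proj_W(v)) · u_1 = 0  (should be 0).
Check: (v - proj_W(v)) · u_2 = 0  (should be 0).
Result: proj_W(v) = (-533/153, 772/459, -1109/459, 674/459).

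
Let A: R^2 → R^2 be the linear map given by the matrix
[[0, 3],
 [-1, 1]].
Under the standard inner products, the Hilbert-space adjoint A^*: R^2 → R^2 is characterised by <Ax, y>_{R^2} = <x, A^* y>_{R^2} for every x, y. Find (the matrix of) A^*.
A^* = A^T =
[[0, -1],
 [3, 1]]

For real matrices with standard dot products, the defining identity <Ax, y> = <x, A^* y> gives (Ax)^T y = x^T (A^*) y, i.e. x^T A^T y = x^T (A^*) y. Since this holds for all x, y, we must have A^* = A^T. Therefore
A^* =
[[0, -1],
 [3, 1]].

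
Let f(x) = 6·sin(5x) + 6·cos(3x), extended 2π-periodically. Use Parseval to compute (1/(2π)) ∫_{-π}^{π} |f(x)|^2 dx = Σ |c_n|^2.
Σ |c_n|^2 = 36

Expand |f|^2 and use orthogonality of {sin(nx), cos(mx)} on [-π, π]:
  ∫_{-π}^{π} sin(nx)^2 dx = π, ∫ cos(mx)^2 dx = π, and cross terms integrate to 0.
So ∫_{-π}^{π} f(x)^2 dx = 6^2 · π + 6^2 · π = (36 + 36)π.
Divide by 2π: (36 + 36)/2 = 36.
By Parseval, this equals Σ |c_n|^2.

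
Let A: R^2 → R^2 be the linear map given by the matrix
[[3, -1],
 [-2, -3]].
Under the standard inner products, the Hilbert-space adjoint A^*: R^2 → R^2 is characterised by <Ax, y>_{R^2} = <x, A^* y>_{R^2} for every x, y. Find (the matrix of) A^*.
A^* = A^T =
[[3, -2],
 [-1, -3]]

For real matrices with standard dot products, the defining identity <Ax, y> = <x, A^* y> gives (Ax)^T y = x^T (A^*) y, i.e. x^T A^T y = x^T (A^*) y. Since this holds for all x, y, we must have A^* = A^T. Therefore
A^* =
[[3, -2],
 [-1, -3]].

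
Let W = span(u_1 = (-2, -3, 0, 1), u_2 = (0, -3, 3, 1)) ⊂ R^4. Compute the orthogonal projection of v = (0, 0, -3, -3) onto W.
proj_W(v) = (-63/83, 225/166, -207/83, -75/166)

Set up U = [u_1 | ... | u_2] ∈ R^(4×2). The projector onto W = col(U) is P = U (U^T U)^(-1) U^T.
Compute U^T U =
  [14, 10]
  [10, 19],
and U^T v = (-3, -12).
Solve U^T U · c = U^T v for the coefficients: c = (63/166, -69/83). The projection is proj_W(v) = U c.
Check: (v - proj_W(v)) · u_1 = 0  (should be 0).
Check: (v - proj_W(v)) · u_2 = 0  (should be 0).
Result: proj_W(v) = (-63/83, 225/166, -207/83, -75/166).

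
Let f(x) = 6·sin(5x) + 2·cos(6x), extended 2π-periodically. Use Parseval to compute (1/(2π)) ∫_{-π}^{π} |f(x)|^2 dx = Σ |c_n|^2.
Σ |c_n|^2 = 20

Expand |f|^2 and use orthogonality of {sin(nx), cos(mx)} on [-π, π]:
  ∫_{-π}^{π} sin(nx)^2 dx = π, ∫ cos(mx)^2 dx = π, and cross terms integrate to 0.
So ∫_{-π}^{π} f(x)^2 dx = 6^2 · π + 2^2 · π = (36 + 4)π.
Divide by 2π: (36 + 4)/2 = 20.
By Parseval, this equals Σ |c_n|^2.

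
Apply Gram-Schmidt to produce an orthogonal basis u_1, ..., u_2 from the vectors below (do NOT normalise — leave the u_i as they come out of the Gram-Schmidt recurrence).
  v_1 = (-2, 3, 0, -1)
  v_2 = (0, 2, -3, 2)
Orthogonal basis:
  u_1 = (-2, 3, 0, -1)
  u_2 = (4/7, 8/7, -3, 16/7)

Apply the Gram-Schmidt recurrence
  u_1 = v_1
  u_i = v_i − Σ_{j<i} ((v_i · u_j) / (u_j · u_j)) · u_j.

Step by step this gives:
  u_1 = (-2, 3, 0, -1)
  u_2 = (4/7, 8/7, -3, 16/7)

Orthogonality check:
  u_2 · u_1 = 0 (should be 0)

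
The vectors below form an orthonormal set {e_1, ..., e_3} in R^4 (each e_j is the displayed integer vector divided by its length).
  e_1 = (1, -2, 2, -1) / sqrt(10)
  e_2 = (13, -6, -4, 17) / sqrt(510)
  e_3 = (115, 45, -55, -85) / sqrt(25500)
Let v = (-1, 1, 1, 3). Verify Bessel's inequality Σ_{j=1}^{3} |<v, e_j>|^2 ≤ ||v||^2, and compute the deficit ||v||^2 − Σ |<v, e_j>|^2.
Σ |<v, e_j>|^2 = 44/5; ||v||^2 = 12; deficit = 16/5

Write each e_j = u_j / sqrt(<u_j, u_j>) where u_j is the displayed integer vector. Then <v, e_j> = <v, u_j> / sqrt(<u_j, u_j>), so |<v, e_j>|^2 = <v, u_j>^2 / <u_j, u_j>.
Coefficients: <v, e_1> = -4/sqrt(10), <v, e_2> = 28/sqrt(510), <v, e_3> = -380/sqrt(25500).
Square and sum: Σ |<v, e_j>|^2 = 44/5.
Compute ||v||^2 = v·v = 12.
Deficit = 12 − 44/5 = 16/5 ≥ 0, confirming Bessel's inequality. (The deficit equals ||v − Σ <v,e_j> e_j||^2, the squared distance from v to span{e_j}.)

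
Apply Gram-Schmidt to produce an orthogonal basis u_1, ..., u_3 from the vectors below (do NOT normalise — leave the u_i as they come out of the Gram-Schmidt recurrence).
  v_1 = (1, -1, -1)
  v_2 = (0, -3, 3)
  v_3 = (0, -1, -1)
Orthogonal basis:
  u_1 = (1, -1, -1)
  u_2 = (0, -3, 3)
  u_3 = (-2/3, -1/3, -1/3)

Apply the Gram-Schmidt recurrence
  u_1 = v_1
  u_i = v_i − Σ_{j<i} ((v_i · u_j) / (u_j · u_j)) · u_j.

Step by step this gives:
  u_1 = (1, -1, -1)
  u_2 = (0, -3, 3)
  u_3 = (-2/3, -1/3, -1/3)

Orthogonality check:
  u_2 · u_1 = 0 (should be 0)
  u_3 · u_1 = 0 (should be 0)
  u_3 · u_2 = 0 (should be 0)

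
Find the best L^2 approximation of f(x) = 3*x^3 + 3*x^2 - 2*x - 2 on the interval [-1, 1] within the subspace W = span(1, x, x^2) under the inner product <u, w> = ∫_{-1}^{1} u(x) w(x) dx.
g(x) = 3*x^2 - x/5 - 2

The best approximation g ∈ W is the orthogonal projection of f onto W. Writing g = a_0 + a_1 x + a_2 x^2, the coefficients solve the normal equations G · a = b where
  G_{ij} = <φ_i, φ_j> and b_i = <f, φ_i>, with φ_0 = 1, φ_1 = x, φ_2 = x^2.
G =
  [2, 0, 2/3]
  [0, 2/3, 0]
  [2/3, 0, 2/5],
b = (-2, -2/15, -2/15).
Solving gives a_0 = -2, a_1 = -1/5, a_2 = 3, so
  g(x) = 3*x^2 - x/5 - 2.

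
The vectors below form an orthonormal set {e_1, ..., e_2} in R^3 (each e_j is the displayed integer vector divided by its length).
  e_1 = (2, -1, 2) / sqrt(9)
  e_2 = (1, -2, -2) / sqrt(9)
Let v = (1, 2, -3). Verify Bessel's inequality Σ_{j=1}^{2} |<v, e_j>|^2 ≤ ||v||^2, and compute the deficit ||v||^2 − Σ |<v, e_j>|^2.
Σ |<v, e_j>|^2 = 5; ||v||^2 = 14; deficit = 9

Write each e_j = u_j / sqrt(<u_j, u_j>) where u_j is the displayed integer vector. Then <v, e_j> = <v, u_j> / sqrt(<u_j, u_j>), so |<v, e_j>|^2 = <v, u_j>^2 / <u_j, u_j>.
Coefficients: <v, e_1> = -6/sqrt(9), <v, e_2> = 3/sqrt(9).
Square and sum: Σ |<v, e_j>|^2 = 5.
Compute ||v||^2 = v·v = 14.
Deficit = 14 − 5 = 9 ≥ 0, confirming Bessel's inequality. (The deficit equals ||v − Σ <v,e_j> e_j||^2, the squared distance from v to span{e_j}.)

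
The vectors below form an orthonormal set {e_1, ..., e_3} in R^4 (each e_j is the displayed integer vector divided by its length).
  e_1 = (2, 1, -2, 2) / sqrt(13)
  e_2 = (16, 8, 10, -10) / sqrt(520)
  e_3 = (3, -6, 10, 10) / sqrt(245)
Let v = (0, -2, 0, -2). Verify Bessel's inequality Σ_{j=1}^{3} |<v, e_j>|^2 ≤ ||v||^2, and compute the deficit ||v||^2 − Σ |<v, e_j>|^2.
Σ |<v, e_j>|^2 = 150/49; ||v||^2 = 8; deficit = 242/49

Write each e_j = u_j / sqrt(<u_j, u_j>) where u_j is the displayed integer vector. Then <v, e_j> = <v, u_j> / sqrt(<u_j, u_j>), so |<v, e_j>|^2 = <v, u_j>^2 / <u_j, u_j>.
Coefficients: <v, e_1> = -6/sqrt(13), <v, e_2> = 4/sqrt(520), <v, e_3> = -8/sqrt(245).
Square and sum: Σ |<v, e_j>|^2 = 150/49.
Compute ||v||^2 = v·v = 8.
Deficit = 8 − 150/49 = 242/49 ≥ 0, confirming Bessel's inequality. (The deficit equals ||v − Σ <v,e_j> e_j||^2, the squared distance from v to span{e_j}.)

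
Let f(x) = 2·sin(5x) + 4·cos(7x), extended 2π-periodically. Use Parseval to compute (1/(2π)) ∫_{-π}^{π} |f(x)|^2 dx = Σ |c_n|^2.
Σ |c_n|^2 = 10

Expand |f|^2 and use orthogonality of {sin(nx), cos(mx)} on [-π, π]:
  ∫_{-π}^{π} sin(nx)^2 dx = π, ∫ cos(mx)^2 dx = π, and cross terms integrate to 0.
So ∫_{-π}^{π} f(x)^2 dx = 2^2 · π + 4^2 · π = (4 + 16)π.
Divide by 2π: (4 + 16)/2 = 10.
By Parseval, this equals Σ |c_n|^2.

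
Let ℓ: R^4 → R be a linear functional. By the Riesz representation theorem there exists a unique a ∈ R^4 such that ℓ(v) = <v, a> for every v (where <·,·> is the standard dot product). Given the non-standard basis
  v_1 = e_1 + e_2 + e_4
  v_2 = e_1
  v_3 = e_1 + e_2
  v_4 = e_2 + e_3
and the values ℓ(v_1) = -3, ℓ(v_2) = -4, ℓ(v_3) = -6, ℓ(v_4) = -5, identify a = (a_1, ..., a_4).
a = (-4, -2, -3, 3)

Write a = (a_1, ..., a_4) in the standard basis. For each basis vector v_i, ℓ(v_i) = <v_i, a> is a linear equation in the a_j's. Collect the n equations into a matrix system V a = ℓ, where row i of V is v_i (expressed in the standard basis). Since V is invertible (lower-triangular with 1s on the diagonal, up to permutation), solve by back-substitution:
  V =
[[1, 1, 0, 1],
 [1, 0, 0, 0],
 [1, 1, 0, 0],
 [0, 1, 1, 0]]
  V a = (-3, -4, -6, -5)
Solving gives a = (-4, -2, -3, 3).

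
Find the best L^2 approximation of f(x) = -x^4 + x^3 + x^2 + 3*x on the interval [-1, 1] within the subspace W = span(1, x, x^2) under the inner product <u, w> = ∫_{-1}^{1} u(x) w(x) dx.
g(x) = x^2/7 + 18*x/5 + 3/35

The best approximation g ∈ W is the orthogonal projection of f onto W. Writing g = a_0 + a_1 x + a_2 x^2, the coefficients solve the normal equations G · a = b where
  G_{ij} = <φ_i, φ_j> and b_i = <f, φ_i>, with φ_0 = 1, φ_1 = x, φ_2 = x^2.
G =
  [2, 0, 2/3]
  [0, 2/3, 0]
  [2/3, 0, 2/5],
b = (4/15, 12/5, 4/35).
Solving gives a_0 = 3/35, a_1 = 18/5, a_2 = 1/7, so
  g(x) = x^2/7 + 18*x/5 + 3/35.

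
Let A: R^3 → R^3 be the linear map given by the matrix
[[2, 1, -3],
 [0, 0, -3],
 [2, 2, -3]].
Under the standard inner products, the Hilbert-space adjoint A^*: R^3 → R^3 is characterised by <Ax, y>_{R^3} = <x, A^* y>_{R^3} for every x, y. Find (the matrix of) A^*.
A^* = A^T =
[[2, 0, 2],
 [1, 0, 2],
 [-3, -3, -3]]

For real matrices with standard dot products, the defining identity <Ax, y> = <x, A^* y> gives (Ax)^T y = x^T (A^*) y, i.e. x^T A^T y = x^T (A^*) y. Since this holds for all x, y, we must have A^* = A^T. Therefore
A^* =
[[2, 0, 2],
 [1, 0, 2],
 [-3, -3, -3]].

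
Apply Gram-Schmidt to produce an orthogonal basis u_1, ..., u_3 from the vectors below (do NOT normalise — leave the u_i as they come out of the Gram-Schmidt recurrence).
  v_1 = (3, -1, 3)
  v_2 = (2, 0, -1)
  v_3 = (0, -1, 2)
Orthogonal basis:
  u_1 = (3, -1, 3)
  u_2 = (29/19, 3/19, -28/19)
  u_3 = (-5/86, -45/86, -5/43)

Apply the Gram-Schmidt recurrence
  u_1 = v_1
  u_i = v_i − Σ_{j<i} ((v_i · u_j) / (u_j · u_j)) · u_j.

Step by step this gives:
  u_1 = (3, -1, 3)
  u_2 = (29/19, 3/19, -28/19)
  u_3 = (-5/86, -45/86, -5/43)

Orthogonality check:
  u_2 · u_1 = 0 (should be 0)
  u_3 · u_1 = 0 (should be 0)
  u_3 · u_2 = 0 (should be 0)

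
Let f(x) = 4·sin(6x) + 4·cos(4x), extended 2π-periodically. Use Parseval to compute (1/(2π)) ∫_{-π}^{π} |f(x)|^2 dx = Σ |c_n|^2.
Σ |c_n|^2 = 16

Expand |f|^2 and use orthogonality of {sin(nx), cos(mx)} on [-π, π]:
  ∫_{-π}^{π} sin(nx)^2 dx = π, ∫ cos(mx)^2 dx = π, and cross terms integrate to 0.
So ∫_{-π}^{π} f(x)^2 dx = 4^2 · π + 4^2 · π = (16 + 16)π.
Divide by 2π: (16 + 16)/2 = 16.
By Parseval, this equals Σ |c_n|^2.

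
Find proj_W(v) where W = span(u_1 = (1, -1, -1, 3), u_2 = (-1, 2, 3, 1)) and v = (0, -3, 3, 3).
proj_W(v) = (6/19, 5/19, 16/19, 62/19)

Set up U = [u_1 | ... | u_2] ∈ R^(4×2). The projector onto W = col(U) is P = U (U^T U)^(-1) U^T.
Compute U^T U =
  [12, -3]
  [-3, 15],
and U^T v = (9, 6).
Solve U^T U · c = U^T v for the coefficients: c = (17/19, 11/19). The projection is proj_W(v) = U c.
Check: (v - proj_W(v)) · u_1 = 0  (should be 0).
Check: (v - proj_W(v)) · u_2 = 0  (should be 0).
Result: proj_W(v) = (6/19, 5/19, 16/19, 62/19).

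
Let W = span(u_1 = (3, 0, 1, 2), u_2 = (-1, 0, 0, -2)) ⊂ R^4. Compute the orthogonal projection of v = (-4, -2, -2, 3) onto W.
proj_W(v) = (-26/7, 0, -18/7, 20/7)

Set up U = [u_1 | ... | u_2] ∈ R^(4×2). The projector onto W = col(U) is P = U (U^T U)^(-1) U^T.
Compute U^T U =
  [14, -7]
  [-7, 5],
and U^T v = (-8, -2).
Solve U^T U · c = U^T v for the coefficients: c = (-18/7, -4). The projection is proj_W(v) = U c.
Check: (v - proj_W(v)) · u_1 = 0  (should be 0).
Check: (v - proj_W(v)) · u_2 = 0  (should be 0).
Result: proj_W(v) = (-26/7, 0, -18/7, 20/7).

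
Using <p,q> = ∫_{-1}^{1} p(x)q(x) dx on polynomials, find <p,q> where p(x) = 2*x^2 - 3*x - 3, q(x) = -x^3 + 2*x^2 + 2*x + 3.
<p,q> = -96/5

Expand the product: p(x)·q(x) = -2*x^5 + 7*x^4 + x^3 - 6*x^2 - 15*x - 9.
∫_{-1}^{1} of each monomial x^k gives [2/(k+1) if k even, 0 if k odd]. Integrating term-by-term (or equivalently evaluating the antiderivative F(x) = -x^6/3 + 7*x^5/5 + x^4/4 - 2*x^3 - 15*x^2/2 - 9*x at the endpoints):
  F(1) − F(−1) = -1031/60 − (121/60) = -96/5.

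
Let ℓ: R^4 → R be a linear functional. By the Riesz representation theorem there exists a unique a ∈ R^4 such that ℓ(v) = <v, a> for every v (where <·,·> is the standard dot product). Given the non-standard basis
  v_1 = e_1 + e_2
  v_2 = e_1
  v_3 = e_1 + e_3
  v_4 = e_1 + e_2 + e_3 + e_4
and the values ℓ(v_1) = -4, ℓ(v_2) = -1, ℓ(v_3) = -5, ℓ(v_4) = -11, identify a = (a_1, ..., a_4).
a = (-1, -3, -4, -3)

Write a = (a_1, ..., a_4) in the standard basis. For each basis vector v_i, ℓ(v_i) = <v_i, a> is a linear equation in the a_j's. Collect the n equations into a matrix system V a = ℓ, where row i of V is v_i (expressed in the standard basis). Since V is invertible (lower-triangular with 1s on the diagonal, up to permutation), solve by back-substitution:
  V =
[[1, 1, 0, 0],
 [1, 0, 0, 0],
 [1, 0, 1, 0],
 [1, 1, 1, 1]]
  V a = (-4, -1, -5, -11)
Solving gives a = (-1, -3, -4, -3).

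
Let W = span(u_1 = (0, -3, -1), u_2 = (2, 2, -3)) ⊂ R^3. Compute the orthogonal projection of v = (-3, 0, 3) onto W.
proj_W(v) = (-318/161, -30/161, 573/161)

Set up U = [u_1 | ... | u_2] ∈ R^(3×2). The projector onto W = col(U) is P = U (U^T U)^(-1) U^T.
Compute U^T U =
  [10, -3]
  [-3, 17],
and U^T v = (-3, -15).
Solve U^T U · c = U^T v for the coefficients: c = (-96/161, -159/161). The projection is proj_W(v) = U c.
Check: (v - proj_W(v)) · u_1 = 0  (should be 0).
Check: (v - proj_W(v)) · u_2 = 0  (should be 0).
Result: proj_W(v) = (-318/161, -30/161, 573/161).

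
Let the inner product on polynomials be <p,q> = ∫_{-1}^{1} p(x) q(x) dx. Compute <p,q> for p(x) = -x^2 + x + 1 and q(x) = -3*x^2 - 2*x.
<p,q> = -32/15

Expand the product: p(x)·q(x) = 3*x^4 - x^3 - 5*x^2 - 2*x.
∫_{-1}^{1} of each monomial x^k gives [2/(k+1) if k even, 0 if k odd]. Integrating term-by-term (or equivalently evaluating the antiderivative F(x) = 3*x^5/5 - x^4/4 - 5*x^3/3 - x^2 at the endpoints):
  F(1) − F(−1) = -139/60 − (-11/60) = -32/15.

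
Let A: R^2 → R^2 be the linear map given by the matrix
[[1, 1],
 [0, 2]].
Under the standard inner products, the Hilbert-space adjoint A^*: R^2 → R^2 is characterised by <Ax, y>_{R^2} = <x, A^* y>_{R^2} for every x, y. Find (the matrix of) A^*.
A^* = A^T =
[[1, 0],
 [1, 2]]

For real matrices with standard dot products, the defining identity <Ax, y> = <x, A^* y> gives (Ax)^T y = x^T (A^*) y, i.e. x^T A^T y = x^T (A^*) y. Since this holds for all x, y, we must have A^* = A^T. Therefore
A^* =
[[1, 0],
 [1, 2]].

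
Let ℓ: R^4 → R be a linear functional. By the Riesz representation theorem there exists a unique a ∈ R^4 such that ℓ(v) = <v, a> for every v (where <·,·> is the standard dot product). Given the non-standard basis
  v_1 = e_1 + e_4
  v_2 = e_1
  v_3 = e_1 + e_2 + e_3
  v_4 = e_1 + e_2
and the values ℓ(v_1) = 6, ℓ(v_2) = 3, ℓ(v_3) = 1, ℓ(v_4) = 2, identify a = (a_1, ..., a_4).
a = (3, -1, -1, 3)

Write a = (a_1, ..., a_4) in the standard basis. For each basis vector v_i, ℓ(v_i) = <v_i, a> is a linear equation in the a_j's. Collect the n equations into a matrix system V a = ℓ, where row i of V is v_i (expressed in the standard basis). Since V is invertible (lower-triangular with 1s on the diagonal, up to permutation), solve by back-substitution:
  V =
[[1, 0, 0, 1],
 [1, 0, 0, 0],
 [1, 1, 1, 0],
 [1, 1, 0, 0]]
  V a = (6, 3, 1, 2)
Solving gives a = (3, -1, -1, 3).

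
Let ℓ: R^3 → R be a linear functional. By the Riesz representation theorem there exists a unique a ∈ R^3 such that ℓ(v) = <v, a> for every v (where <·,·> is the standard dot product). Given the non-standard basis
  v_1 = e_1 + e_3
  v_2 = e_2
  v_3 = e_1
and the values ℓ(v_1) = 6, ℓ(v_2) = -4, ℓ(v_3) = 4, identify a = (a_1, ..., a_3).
a = (4, -4, 2)

Write a = (a_1, ..., a_3) in the standard basis. For each basis vector v_i, ℓ(v_i) = <v_i, a> is a linear equation in the a_j's. Collect the n equations into a matrix system V a = ℓ, where row i of V is v_i (expressed in the standard basis). Since V is invertible (lower-triangular with 1s on the diagonal, up to permutation), solve by back-substitution:
  V =
[[1, 0, 1],
 [0, 1, 0],
 [1, 0, 0]]
  V a = (6, -4, 4)
Solving gives a = (4, -4, 2).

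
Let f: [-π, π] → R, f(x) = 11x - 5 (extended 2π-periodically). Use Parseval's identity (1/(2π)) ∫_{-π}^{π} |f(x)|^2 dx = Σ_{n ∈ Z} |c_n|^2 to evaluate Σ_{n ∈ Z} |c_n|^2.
Σ |c_n|^2 = 121π^2/3 + 25

Expand and integrate term by term over [-π, π]:
  ∫ (11x)^2 dx = 121·(2π^3/3); ∫ 2·11·(-5)·x dx = 0 (odd integrand); ∫ (-5)^2 dx = 25·2π.
So (1/(2π)) ∫_{-π}^{π} (11x - 5)^2 dx = 121π^2/3 + 25 = 121π^2/3 + 25.
Parseval ⇒ Σ |c_n|^2 = 121π^2/3 + 25.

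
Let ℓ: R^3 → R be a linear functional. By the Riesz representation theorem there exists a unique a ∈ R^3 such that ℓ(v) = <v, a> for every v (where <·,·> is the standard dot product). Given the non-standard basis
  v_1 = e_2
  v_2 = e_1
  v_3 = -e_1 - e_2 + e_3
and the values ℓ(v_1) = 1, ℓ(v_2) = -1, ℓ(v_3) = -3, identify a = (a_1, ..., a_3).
a = (-1, 1, -3)

Write a = (a_1, ..., a_3) in the standard basis. For each basis vector v_i, ℓ(v_i) = <v_i, a> is a linear equation in the a_j's. Collect the n equations into a matrix system V a = ℓ, where row i of V is v_i (expressed in the standard basis). Since V is invertible (lower-triangular with 1s on the diagonal, up to permutation), solve by back-substitution:
  V =
[[0, 1, 0],
 [1, 0, 0],
 [-1, -1, 1]]
  V a = (1, -1, -3)
Solving gives a = (-1, 1, -3).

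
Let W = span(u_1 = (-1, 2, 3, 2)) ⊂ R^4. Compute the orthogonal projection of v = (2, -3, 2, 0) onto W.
proj_W(v) = (1/9, -2/9, -1/3, -2/9)

Set up U = [u_1 | ... | u_1] ∈ R^(4×1). The projector onto W = col(U) is P = U (U^T U)^(-1) U^T.
Compute U^T U =
  [18],
and U^T v = (-2).
Solve U^T U · c = U^T v for the coefficients: c = (-1/9). The projection is proj_W(v) = U c.
Check: (v - proj_W(v)) · u_1 = 0  (should be 0).
Result: proj_W(v) = (1/9, -2/9, -1/3, -2/9).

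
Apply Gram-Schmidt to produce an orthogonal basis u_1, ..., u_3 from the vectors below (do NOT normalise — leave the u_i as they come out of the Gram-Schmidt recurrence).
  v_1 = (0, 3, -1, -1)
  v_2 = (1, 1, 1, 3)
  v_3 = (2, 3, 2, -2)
Orthogonal basis:
  u_1 = (0, 3, -1, -1)
  u_2 = (1, 14/11, 10/11, 32/11)
  u_3 = (242/131, 46/131, 351/131, -213/131)

Apply the Gram-Schmidt recurrence
  u_1 = v_1
  u_i = v_i − Σ_{j<i} ((v_i · u_j) / (u_j · u_j)) · u_j.

Step by step this gives:
  u_1 = (0, 3, -1, -1)
  u_2 = (1, 14/11, 10/11, 32/11)
  u_3 = (242/131, 46/131, 351/131, -213/131)

Orthogonality check:
  u_2 · u_1 = 0 (should be 0)
  u_3 · u_1 = 0 (should be 0)
  u_3 · u_2 = 0 (should be 0)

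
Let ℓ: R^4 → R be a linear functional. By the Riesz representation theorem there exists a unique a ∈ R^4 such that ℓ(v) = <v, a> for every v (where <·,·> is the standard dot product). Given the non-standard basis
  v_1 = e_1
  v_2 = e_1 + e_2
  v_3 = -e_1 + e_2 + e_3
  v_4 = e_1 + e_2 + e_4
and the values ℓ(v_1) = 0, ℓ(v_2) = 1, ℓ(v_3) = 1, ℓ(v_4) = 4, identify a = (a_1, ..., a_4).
a = (0, 1, 0, 3)

Write a = (a_1, ..., a_4) in the standard basis. For each basis vector v_i, ℓ(v_i) = <v_i, a> is a linear equation in the a_j's. Collect the n equations into a matrix system V a = ℓ, where row i of V is v_i (expressed in the standard basis). Since V is invertible (lower-triangular with 1s on the diagonal, up to permutation), solve by back-substitution:
  V =
[[1, 0, 0, 0],
 [1, 1, 0, 0],
 [-1, 1, 1, 0],
 [1, 1, 0, 1]]
  V a = (0, 1, 1, 4)
Solving gives a = (0, 1, 0, 3).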